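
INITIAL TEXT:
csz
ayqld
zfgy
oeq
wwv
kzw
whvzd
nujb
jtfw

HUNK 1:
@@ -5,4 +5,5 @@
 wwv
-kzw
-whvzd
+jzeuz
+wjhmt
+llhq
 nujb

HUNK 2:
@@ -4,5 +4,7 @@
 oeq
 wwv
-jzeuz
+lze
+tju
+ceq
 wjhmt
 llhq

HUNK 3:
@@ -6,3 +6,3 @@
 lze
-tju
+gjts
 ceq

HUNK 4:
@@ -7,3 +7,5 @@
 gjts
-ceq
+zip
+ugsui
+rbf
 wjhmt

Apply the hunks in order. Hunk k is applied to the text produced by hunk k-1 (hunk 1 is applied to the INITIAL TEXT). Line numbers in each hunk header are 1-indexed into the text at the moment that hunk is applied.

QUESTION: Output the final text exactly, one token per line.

Hunk 1: at line 5 remove [kzw,whvzd] add [jzeuz,wjhmt,llhq] -> 10 lines: csz ayqld zfgy oeq wwv jzeuz wjhmt llhq nujb jtfw
Hunk 2: at line 4 remove [jzeuz] add [lze,tju,ceq] -> 12 lines: csz ayqld zfgy oeq wwv lze tju ceq wjhmt llhq nujb jtfw
Hunk 3: at line 6 remove [tju] add [gjts] -> 12 lines: csz ayqld zfgy oeq wwv lze gjts ceq wjhmt llhq nujb jtfw
Hunk 4: at line 7 remove [ceq] add [zip,ugsui,rbf] -> 14 lines: csz ayqld zfgy oeq wwv lze gjts zip ugsui rbf wjhmt llhq nujb jtfw

Answer: csz
ayqld
zfgy
oeq
wwv
lze
gjts
zip
ugsui
rbf
wjhmt
llhq
nujb
jtfw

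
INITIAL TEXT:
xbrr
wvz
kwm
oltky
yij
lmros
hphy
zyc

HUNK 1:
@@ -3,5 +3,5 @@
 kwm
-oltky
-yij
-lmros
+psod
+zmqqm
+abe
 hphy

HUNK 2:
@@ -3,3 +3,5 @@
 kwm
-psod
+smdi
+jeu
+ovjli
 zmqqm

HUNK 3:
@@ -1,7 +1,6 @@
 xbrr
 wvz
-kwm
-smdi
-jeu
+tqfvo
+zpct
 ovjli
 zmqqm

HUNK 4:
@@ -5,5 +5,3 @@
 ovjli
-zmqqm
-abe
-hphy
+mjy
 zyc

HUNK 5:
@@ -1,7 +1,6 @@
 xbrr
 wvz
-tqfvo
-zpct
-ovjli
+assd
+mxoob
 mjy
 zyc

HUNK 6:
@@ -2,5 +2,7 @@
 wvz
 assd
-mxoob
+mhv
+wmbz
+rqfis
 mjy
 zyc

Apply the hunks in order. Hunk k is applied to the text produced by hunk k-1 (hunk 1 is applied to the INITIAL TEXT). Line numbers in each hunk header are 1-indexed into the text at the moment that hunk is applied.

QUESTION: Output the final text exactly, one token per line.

Hunk 1: at line 3 remove [oltky,yij,lmros] add [psod,zmqqm,abe] -> 8 lines: xbrr wvz kwm psod zmqqm abe hphy zyc
Hunk 2: at line 3 remove [psod] add [smdi,jeu,ovjli] -> 10 lines: xbrr wvz kwm smdi jeu ovjli zmqqm abe hphy zyc
Hunk 3: at line 1 remove [kwm,smdi,jeu] add [tqfvo,zpct] -> 9 lines: xbrr wvz tqfvo zpct ovjli zmqqm abe hphy zyc
Hunk 4: at line 5 remove [zmqqm,abe,hphy] add [mjy] -> 7 lines: xbrr wvz tqfvo zpct ovjli mjy zyc
Hunk 5: at line 1 remove [tqfvo,zpct,ovjli] add [assd,mxoob] -> 6 lines: xbrr wvz assd mxoob mjy zyc
Hunk 6: at line 2 remove [mxoob] add [mhv,wmbz,rqfis] -> 8 lines: xbrr wvz assd mhv wmbz rqfis mjy zyc

Answer: xbrr
wvz
assd
mhv
wmbz
rqfis
mjy
zyc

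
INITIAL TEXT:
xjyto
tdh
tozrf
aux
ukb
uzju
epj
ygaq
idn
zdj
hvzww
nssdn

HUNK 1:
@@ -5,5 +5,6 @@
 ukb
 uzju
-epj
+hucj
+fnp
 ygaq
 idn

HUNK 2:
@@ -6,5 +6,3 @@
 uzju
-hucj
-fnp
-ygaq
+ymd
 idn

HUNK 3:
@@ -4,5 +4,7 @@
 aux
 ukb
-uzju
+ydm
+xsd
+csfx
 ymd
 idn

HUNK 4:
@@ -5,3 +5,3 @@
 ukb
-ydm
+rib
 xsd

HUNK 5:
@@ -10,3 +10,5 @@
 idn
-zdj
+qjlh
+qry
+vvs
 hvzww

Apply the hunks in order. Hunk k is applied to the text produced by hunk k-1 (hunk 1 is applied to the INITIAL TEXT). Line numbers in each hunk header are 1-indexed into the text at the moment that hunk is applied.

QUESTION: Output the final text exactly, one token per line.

Hunk 1: at line 5 remove [epj] add [hucj,fnp] -> 13 lines: xjyto tdh tozrf aux ukb uzju hucj fnp ygaq idn zdj hvzww nssdn
Hunk 2: at line 6 remove [hucj,fnp,ygaq] add [ymd] -> 11 lines: xjyto tdh tozrf aux ukb uzju ymd idn zdj hvzww nssdn
Hunk 3: at line 4 remove [uzju] add [ydm,xsd,csfx] -> 13 lines: xjyto tdh tozrf aux ukb ydm xsd csfx ymd idn zdj hvzww nssdn
Hunk 4: at line 5 remove [ydm] add [rib] -> 13 lines: xjyto tdh tozrf aux ukb rib xsd csfx ymd idn zdj hvzww nssdn
Hunk 5: at line 10 remove [zdj] add [qjlh,qry,vvs] -> 15 lines: xjyto tdh tozrf aux ukb rib xsd csfx ymd idn qjlh qry vvs hvzww nssdn

Answer: xjyto
tdh
tozrf
aux
ukb
rib
xsd
csfx
ymd
idn
qjlh
qry
vvs
hvzww
nssdn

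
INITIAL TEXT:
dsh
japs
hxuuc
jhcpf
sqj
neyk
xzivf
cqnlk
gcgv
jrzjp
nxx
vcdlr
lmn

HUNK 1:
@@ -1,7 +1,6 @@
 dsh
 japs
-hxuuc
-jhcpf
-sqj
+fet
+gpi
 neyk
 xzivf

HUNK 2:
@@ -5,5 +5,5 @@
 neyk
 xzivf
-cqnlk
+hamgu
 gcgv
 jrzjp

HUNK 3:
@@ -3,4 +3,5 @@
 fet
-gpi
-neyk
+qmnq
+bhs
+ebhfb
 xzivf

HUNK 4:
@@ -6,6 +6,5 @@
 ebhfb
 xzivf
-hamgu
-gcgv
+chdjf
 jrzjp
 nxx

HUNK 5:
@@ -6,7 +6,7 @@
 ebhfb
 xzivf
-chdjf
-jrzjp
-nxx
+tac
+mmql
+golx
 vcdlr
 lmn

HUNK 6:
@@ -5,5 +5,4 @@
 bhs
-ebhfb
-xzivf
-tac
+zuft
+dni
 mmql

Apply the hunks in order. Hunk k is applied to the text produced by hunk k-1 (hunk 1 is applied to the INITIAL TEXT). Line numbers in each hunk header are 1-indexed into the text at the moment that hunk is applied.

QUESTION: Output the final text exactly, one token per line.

Answer: dsh
japs
fet
qmnq
bhs
zuft
dni
mmql
golx
vcdlr
lmn

Derivation:
Hunk 1: at line 1 remove [hxuuc,jhcpf,sqj] add [fet,gpi] -> 12 lines: dsh japs fet gpi neyk xzivf cqnlk gcgv jrzjp nxx vcdlr lmn
Hunk 2: at line 5 remove [cqnlk] add [hamgu] -> 12 lines: dsh japs fet gpi neyk xzivf hamgu gcgv jrzjp nxx vcdlr lmn
Hunk 3: at line 3 remove [gpi,neyk] add [qmnq,bhs,ebhfb] -> 13 lines: dsh japs fet qmnq bhs ebhfb xzivf hamgu gcgv jrzjp nxx vcdlr lmn
Hunk 4: at line 6 remove [hamgu,gcgv] add [chdjf] -> 12 lines: dsh japs fet qmnq bhs ebhfb xzivf chdjf jrzjp nxx vcdlr lmn
Hunk 5: at line 6 remove [chdjf,jrzjp,nxx] add [tac,mmql,golx] -> 12 lines: dsh japs fet qmnq bhs ebhfb xzivf tac mmql golx vcdlr lmn
Hunk 6: at line 5 remove [ebhfb,xzivf,tac] add [zuft,dni] -> 11 lines: dsh japs fet qmnq bhs zuft dni mmql golx vcdlr lmn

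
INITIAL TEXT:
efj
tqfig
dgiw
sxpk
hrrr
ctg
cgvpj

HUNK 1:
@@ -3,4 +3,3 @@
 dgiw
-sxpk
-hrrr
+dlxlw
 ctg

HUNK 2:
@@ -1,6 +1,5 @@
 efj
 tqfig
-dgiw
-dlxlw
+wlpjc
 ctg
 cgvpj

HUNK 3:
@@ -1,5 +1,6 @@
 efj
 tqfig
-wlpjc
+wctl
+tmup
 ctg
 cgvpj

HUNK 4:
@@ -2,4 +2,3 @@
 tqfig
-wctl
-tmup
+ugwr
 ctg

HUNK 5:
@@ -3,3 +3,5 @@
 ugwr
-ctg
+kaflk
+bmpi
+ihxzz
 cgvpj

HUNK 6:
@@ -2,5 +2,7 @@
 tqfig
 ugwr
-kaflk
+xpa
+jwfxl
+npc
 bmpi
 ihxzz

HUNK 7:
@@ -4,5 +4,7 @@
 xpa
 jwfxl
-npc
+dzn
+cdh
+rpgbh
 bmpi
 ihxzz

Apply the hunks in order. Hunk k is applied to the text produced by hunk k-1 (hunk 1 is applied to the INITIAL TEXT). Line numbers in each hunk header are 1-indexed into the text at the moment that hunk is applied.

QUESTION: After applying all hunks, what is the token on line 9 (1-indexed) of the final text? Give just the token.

Answer: bmpi

Derivation:
Hunk 1: at line 3 remove [sxpk,hrrr] add [dlxlw] -> 6 lines: efj tqfig dgiw dlxlw ctg cgvpj
Hunk 2: at line 1 remove [dgiw,dlxlw] add [wlpjc] -> 5 lines: efj tqfig wlpjc ctg cgvpj
Hunk 3: at line 1 remove [wlpjc] add [wctl,tmup] -> 6 lines: efj tqfig wctl tmup ctg cgvpj
Hunk 4: at line 2 remove [wctl,tmup] add [ugwr] -> 5 lines: efj tqfig ugwr ctg cgvpj
Hunk 5: at line 3 remove [ctg] add [kaflk,bmpi,ihxzz] -> 7 lines: efj tqfig ugwr kaflk bmpi ihxzz cgvpj
Hunk 6: at line 2 remove [kaflk] add [xpa,jwfxl,npc] -> 9 lines: efj tqfig ugwr xpa jwfxl npc bmpi ihxzz cgvpj
Hunk 7: at line 4 remove [npc] add [dzn,cdh,rpgbh] -> 11 lines: efj tqfig ugwr xpa jwfxl dzn cdh rpgbh bmpi ihxzz cgvpj
Final line 9: bmpi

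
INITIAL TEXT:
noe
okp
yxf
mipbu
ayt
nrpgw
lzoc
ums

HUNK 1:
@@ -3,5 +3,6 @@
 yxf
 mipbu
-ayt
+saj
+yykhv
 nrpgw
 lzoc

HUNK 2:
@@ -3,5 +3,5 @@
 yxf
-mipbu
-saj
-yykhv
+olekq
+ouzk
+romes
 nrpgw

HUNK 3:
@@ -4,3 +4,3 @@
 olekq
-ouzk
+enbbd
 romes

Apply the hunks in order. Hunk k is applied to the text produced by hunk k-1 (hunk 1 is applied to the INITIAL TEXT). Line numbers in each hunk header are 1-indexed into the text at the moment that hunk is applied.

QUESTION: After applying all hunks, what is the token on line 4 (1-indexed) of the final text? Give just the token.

Hunk 1: at line 3 remove [ayt] add [saj,yykhv] -> 9 lines: noe okp yxf mipbu saj yykhv nrpgw lzoc ums
Hunk 2: at line 3 remove [mipbu,saj,yykhv] add [olekq,ouzk,romes] -> 9 lines: noe okp yxf olekq ouzk romes nrpgw lzoc ums
Hunk 3: at line 4 remove [ouzk] add [enbbd] -> 9 lines: noe okp yxf olekq enbbd romes nrpgw lzoc ums
Final line 4: olekq

Answer: olekq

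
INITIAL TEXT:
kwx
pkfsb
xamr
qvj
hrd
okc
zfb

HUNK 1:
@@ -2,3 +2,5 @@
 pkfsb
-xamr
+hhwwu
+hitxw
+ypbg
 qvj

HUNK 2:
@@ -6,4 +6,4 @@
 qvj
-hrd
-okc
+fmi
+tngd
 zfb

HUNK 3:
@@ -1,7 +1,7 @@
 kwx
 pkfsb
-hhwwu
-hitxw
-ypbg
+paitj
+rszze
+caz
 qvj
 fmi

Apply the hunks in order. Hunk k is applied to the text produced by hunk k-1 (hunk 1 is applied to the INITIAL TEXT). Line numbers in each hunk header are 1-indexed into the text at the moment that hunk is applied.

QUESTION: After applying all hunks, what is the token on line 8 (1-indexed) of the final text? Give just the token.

Hunk 1: at line 2 remove [xamr] add [hhwwu,hitxw,ypbg] -> 9 lines: kwx pkfsb hhwwu hitxw ypbg qvj hrd okc zfb
Hunk 2: at line 6 remove [hrd,okc] add [fmi,tngd] -> 9 lines: kwx pkfsb hhwwu hitxw ypbg qvj fmi tngd zfb
Hunk 3: at line 1 remove [hhwwu,hitxw,ypbg] add [paitj,rszze,caz] -> 9 lines: kwx pkfsb paitj rszze caz qvj fmi tngd zfb
Final line 8: tngd

Answer: tngd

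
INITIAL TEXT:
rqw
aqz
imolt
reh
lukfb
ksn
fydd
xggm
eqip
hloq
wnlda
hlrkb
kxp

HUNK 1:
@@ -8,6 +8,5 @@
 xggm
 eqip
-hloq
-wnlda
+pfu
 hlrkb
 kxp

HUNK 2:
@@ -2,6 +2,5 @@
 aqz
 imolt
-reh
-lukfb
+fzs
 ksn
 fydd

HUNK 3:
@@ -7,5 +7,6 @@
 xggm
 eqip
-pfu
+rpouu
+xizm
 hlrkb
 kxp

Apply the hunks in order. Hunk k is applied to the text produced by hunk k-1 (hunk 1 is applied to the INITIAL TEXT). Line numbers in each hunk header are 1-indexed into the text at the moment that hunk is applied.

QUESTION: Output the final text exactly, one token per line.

Hunk 1: at line 8 remove [hloq,wnlda] add [pfu] -> 12 lines: rqw aqz imolt reh lukfb ksn fydd xggm eqip pfu hlrkb kxp
Hunk 2: at line 2 remove [reh,lukfb] add [fzs] -> 11 lines: rqw aqz imolt fzs ksn fydd xggm eqip pfu hlrkb kxp
Hunk 3: at line 7 remove [pfu] add [rpouu,xizm] -> 12 lines: rqw aqz imolt fzs ksn fydd xggm eqip rpouu xizm hlrkb kxp

Answer: rqw
aqz
imolt
fzs
ksn
fydd
xggm
eqip
rpouu
xizm
hlrkb
kxp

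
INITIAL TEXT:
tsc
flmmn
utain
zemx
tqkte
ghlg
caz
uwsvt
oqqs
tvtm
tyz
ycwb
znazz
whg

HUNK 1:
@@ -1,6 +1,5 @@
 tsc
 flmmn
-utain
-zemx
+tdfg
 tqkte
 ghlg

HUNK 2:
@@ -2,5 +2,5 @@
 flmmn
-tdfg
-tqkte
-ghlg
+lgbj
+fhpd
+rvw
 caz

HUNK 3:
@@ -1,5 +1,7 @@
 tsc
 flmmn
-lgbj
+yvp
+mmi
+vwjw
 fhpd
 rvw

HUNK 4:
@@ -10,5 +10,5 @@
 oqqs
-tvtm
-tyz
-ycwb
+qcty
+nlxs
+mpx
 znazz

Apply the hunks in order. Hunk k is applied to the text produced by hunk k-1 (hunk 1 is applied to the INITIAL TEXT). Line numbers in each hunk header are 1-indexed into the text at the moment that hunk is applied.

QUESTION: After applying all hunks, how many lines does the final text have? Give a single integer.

Answer: 15

Derivation:
Hunk 1: at line 1 remove [utain,zemx] add [tdfg] -> 13 lines: tsc flmmn tdfg tqkte ghlg caz uwsvt oqqs tvtm tyz ycwb znazz whg
Hunk 2: at line 2 remove [tdfg,tqkte,ghlg] add [lgbj,fhpd,rvw] -> 13 lines: tsc flmmn lgbj fhpd rvw caz uwsvt oqqs tvtm tyz ycwb znazz whg
Hunk 3: at line 1 remove [lgbj] add [yvp,mmi,vwjw] -> 15 lines: tsc flmmn yvp mmi vwjw fhpd rvw caz uwsvt oqqs tvtm tyz ycwb znazz whg
Hunk 4: at line 10 remove [tvtm,tyz,ycwb] add [qcty,nlxs,mpx] -> 15 lines: tsc flmmn yvp mmi vwjw fhpd rvw caz uwsvt oqqs qcty nlxs mpx znazz whg
Final line count: 15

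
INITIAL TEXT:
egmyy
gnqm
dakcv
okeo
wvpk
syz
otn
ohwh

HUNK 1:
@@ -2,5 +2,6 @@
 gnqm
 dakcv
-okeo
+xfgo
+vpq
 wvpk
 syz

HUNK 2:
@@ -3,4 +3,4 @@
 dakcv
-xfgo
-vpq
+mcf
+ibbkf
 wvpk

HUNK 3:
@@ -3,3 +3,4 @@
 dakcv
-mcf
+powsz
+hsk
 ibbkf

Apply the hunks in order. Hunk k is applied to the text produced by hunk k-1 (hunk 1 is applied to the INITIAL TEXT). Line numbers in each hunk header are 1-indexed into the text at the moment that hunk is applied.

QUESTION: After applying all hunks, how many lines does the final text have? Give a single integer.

Hunk 1: at line 2 remove [okeo] add [xfgo,vpq] -> 9 lines: egmyy gnqm dakcv xfgo vpq wvpk syz otn ohwh
Hunk 2: at line 3 remove [xfgo,vpq] add [mcf,ibbkf] -> 9 lines: egmyy gnqm dakcv mcf ibbkf wvpk syz otn ohwh
Hunk 3: at line 3 remove [mcf] add [powsz,hsk] -> 10 lines: egmyy gnqm dakcv powsz hsk ibbkf wvpk syz otn ohwh
Final line count: 10

Answer: 10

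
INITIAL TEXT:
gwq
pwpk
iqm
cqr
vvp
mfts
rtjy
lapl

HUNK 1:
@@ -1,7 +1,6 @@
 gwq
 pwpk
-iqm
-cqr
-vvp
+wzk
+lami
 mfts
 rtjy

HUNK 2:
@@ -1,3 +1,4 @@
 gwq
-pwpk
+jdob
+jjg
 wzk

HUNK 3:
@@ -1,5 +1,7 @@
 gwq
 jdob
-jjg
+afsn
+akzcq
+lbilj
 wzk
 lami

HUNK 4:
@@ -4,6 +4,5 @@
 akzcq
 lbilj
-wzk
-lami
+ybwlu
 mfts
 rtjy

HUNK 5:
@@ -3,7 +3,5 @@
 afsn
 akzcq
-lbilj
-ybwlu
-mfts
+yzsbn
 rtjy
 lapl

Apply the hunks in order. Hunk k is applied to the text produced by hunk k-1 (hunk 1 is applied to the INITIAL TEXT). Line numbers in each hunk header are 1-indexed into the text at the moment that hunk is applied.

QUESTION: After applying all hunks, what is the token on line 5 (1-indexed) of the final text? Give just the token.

Answer: yzsbn

Derivation:
Hunk 1: at line 1 remove [iqm,cqr,vvp] add [wzk,lami] -> 7 lines: gwq pwpk wzk lami mfts rtjy lapl
Hunk 2: at line 1 remove [pwpk] add [jdob,jjg] -> 8 lines: gwq jdob jjg wzk lami mfts rtjy lapl
Hunk 3: at line 1 remove [jjg] add [afsn,akzcq,lbilj] -> 10 lines: gwq jdob afsn akzcq lbilj wzk lami mfts rtjy lapl
Hunk 4: at line 4 remove [wzk,lami] add [ybwlu] -> 9 lines: gwq jdob afsn akzcq lbilj ybwlu mfts rtjy lapl
Hunk 5: at line 3 remove [lbilj,ybwlu,mfts] add [yzsbn] -> 7 lines: gwq jdob afsn akzcq yzsbn rtjy lapl
Final line 5: yzsbn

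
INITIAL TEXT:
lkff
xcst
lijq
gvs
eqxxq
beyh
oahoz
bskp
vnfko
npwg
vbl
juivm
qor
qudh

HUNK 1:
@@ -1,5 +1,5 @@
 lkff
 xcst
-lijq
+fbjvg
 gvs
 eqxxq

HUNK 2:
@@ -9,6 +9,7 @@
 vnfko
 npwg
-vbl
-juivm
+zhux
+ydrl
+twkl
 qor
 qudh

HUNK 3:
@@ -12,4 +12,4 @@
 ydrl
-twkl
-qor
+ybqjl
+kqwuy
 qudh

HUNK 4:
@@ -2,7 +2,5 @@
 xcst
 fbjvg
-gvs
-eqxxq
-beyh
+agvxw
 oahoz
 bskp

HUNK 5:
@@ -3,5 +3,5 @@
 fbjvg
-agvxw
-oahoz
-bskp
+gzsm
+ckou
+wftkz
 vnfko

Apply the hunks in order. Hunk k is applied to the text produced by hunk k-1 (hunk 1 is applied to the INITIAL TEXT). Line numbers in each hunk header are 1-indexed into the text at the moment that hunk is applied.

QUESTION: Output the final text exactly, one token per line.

Hunk 1: at line 1 remove [lijq] add [fbjvg] -> 14 lines: lkff xcst fbjvg gvs eqxxq beyh oahoz bskp vnfko npwg vbl juivm qor qudh
Hunk 2: at line 9 remove [vbl,juivm] add [zhux,ydrl,twkl] -> 15 lines: lkff xcst fbjvg gvs eqxxq beyh oahoz bskp vnfko npwg zhux ydrl twkl qor qudh
Hunk 3: at line 12 remove [twkl,qor] add [ybqjl,kqwuy] -> 15 lines: lkff xcst fbjvg gvs eqxxq beyh oahoz bskp vnfko npwg zhux ydrl ybqjl kqwuy qudh
Hunk 4: at line 2 remove [gvs,eqxxq,beyh] add [agvxw] -> 13 lines: lkff xcst fbjvg agvxw oahoz bskp vnfko npwg zhux ydrl ybqjl kqwuy qudh
Hunk 5: at line 3 remove [agvxw,oahoz,bskp] add [gzsm,ckou,wftkz] -> 13 lines: lkff xcst fbjvg gzsm ckou wftkz vnfko npwg zhux ydrl ybqjl kqwuy qudh

Answer: lkff
xcst
fbjvg
gzsm
ckou
wftkz
vnfko
npwg
zhux
ydrl
ybqjl
kqwuy
qudh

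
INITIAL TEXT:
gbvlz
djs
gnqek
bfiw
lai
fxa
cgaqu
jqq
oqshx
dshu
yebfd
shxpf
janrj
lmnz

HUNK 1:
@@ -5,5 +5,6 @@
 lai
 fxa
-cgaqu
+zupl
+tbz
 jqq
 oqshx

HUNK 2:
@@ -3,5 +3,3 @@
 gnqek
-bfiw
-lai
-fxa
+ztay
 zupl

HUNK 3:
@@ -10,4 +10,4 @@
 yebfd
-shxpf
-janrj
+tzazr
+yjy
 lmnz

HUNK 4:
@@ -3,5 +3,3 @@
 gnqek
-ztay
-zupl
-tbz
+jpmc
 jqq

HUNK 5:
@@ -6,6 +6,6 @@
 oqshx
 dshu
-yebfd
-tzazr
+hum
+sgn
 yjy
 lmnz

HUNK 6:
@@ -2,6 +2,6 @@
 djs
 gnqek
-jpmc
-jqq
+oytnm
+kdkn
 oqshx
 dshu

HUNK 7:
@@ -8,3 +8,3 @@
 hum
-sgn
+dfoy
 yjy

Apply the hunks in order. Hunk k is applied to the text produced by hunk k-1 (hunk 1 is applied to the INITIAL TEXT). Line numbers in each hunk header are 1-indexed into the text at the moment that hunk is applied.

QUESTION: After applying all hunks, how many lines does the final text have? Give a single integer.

Answer: 11

Derivation:
Hunk 1: at line 5 remove [cgaqu] add [zupl,tbz] -> 15 lines: gbvlz djs gnqek bfiw lai fxa zupl tbz jqq oqshx dshu yebfd shxpf janrj lmnz
Hunk 2: at line 3 remove [bfiw,lai,fxa] add [ztay] -> 13 lines: gbvlz djs gnqek ztay zupl tbz jqq oqshx dshu yebfd shxpf janrj lmnz
Hunk 3: at line 10 remove [shxpf,janrj] add [tzazr,yjy] -> 13 lines: gbvlz djs gnqek ztay zupl tbz jqq oqshx dshu yebfd tzazr yjy lmnz
Hunk 4: at line 3 remove [ztay,zupl,tbz] add [jpmc] -> 11 lines: gbvlz djs gnqek jpmc jqq oqshx dshu yebfd tzazr yjy lmnz
Hunk 5: at line 6 remove [yebfd,tzazr] add [hum,sgn] -> 11 lines: gbvlz djs gnqek jpmc jqq oqshx dshu hum sgn yjy lmnz
Hunk 6: at line 2 remove [jpmc,jqq] add [oytnm,kdkn] -> 11 lines: gbvlz djs gnqek oytnm kdkn oqshx dshu hum sgn yjy lmnz
Hunk 7: at line 8 remove [sgn] add [dfoy] -> 11 lines: gbvlz djs gnqek oytnm kdkn oqshx dshu hum dfoy yjy lmnz
Final line count: 11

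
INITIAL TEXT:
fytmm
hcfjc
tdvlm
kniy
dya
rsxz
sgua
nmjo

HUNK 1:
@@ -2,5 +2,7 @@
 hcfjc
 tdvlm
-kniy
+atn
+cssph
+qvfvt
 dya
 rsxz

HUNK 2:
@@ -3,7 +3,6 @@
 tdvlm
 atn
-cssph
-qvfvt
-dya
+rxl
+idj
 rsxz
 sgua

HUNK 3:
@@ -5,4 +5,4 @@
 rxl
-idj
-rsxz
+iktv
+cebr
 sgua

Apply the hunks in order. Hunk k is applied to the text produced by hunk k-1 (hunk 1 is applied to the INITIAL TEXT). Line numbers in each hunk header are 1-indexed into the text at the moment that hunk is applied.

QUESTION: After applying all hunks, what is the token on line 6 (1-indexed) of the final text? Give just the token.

Hunk 1: at line 2 remove [kniy] add [atn,cssph,qvfvt] -> 10 lines: fytmm hcfjc tdvlm atn cssph qvfvt dya rsxz sgua nmjo
Hunk 2: at line 3 remove [cssph,qvfvt,dya] add [rxl,idj] -> 9 lines: fytmm hcfjc tdvlm atn rxl idj rsxz sgua nmjo
Hunk 3: at line 5 remove [idj,rsxz] add [iktv,cebr] -> 9 lines: fytmm hcfjc tdvlm atn rxl iktv cebr sgua nmjo
Final line 6: iktv

Answer: iktv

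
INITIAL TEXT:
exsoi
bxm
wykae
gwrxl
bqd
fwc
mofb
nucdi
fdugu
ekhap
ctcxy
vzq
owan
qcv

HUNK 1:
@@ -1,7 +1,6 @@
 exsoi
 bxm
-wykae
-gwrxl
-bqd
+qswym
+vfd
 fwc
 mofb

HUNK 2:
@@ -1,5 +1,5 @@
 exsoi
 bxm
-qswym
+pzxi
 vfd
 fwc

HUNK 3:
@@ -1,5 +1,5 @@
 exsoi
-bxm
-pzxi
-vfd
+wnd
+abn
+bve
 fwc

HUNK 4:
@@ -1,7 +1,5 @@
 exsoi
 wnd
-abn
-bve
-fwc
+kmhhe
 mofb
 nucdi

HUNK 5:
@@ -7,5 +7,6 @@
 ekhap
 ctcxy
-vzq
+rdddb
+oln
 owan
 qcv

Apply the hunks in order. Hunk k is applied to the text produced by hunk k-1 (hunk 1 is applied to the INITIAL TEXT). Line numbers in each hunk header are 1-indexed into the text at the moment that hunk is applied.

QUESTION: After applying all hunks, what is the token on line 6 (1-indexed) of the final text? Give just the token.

Hunk 1: at line 1 remove [wykae,gwrxl,bqd] add [qswym,vfd] -> 13 lines: exsoi bxm qswym vfd fwc mofb nucdi fdugu ekhap ctcxy vzq owan qcv
Hunk 2: at line 1 remove [qswym] add [pzxi] -> 13 lines: exsoi bxm pzxi vfd fwc mofb nucdi fdugu ekhap ctcxy vzq owan qcv
Hunk 3: at line 1 remove [bxm,pzxi,vfd] add [wnd,abn,bve] -> 13 lines: exsoi wnd abn bve fwc mofb nucdi fdugu ekhap ctcxy vzq owan qcv
Hunk 4: at line 1 remove [abn,bve,fwc] add [kmhhe] -> 11 lines: exsoi wnd kmhhe mofb nucdi fdugu ekhap ctcxy vzq owan qcv
Hunk 5: at line 7 remove [vzq] add [rdddb,oln] -> 12 lines: exsoi wnd kmhhe mofb nucdi fdugu ekhap ctcxy rdddb oln owan qcv
Final line 6: fdugu

Answer: fdugu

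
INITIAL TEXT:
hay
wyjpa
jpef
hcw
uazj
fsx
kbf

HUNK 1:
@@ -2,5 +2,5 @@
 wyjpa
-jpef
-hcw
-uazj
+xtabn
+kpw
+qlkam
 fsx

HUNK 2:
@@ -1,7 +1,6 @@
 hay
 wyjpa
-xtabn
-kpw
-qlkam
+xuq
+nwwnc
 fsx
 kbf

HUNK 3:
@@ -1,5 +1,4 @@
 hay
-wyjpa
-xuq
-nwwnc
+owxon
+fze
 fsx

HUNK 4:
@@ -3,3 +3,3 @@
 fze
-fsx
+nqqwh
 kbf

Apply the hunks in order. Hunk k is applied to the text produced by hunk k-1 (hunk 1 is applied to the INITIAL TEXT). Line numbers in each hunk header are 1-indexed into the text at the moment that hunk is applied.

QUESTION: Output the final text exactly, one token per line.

Hunk 1: at line 2 remove [jpef,hcw,uazj] add [xtabn,kpw,qlkam] -> 7 lines: hay wyjpa xtabn kpw qlkam fsx kbf
Hunk 2: at line 1 remove [xtabn,kpw,qlkam] add [xuq,nwwnc] -> 6 lines: hay wyjpa xuq nwwnc fsx kbf
Hunk 3: at line 1 remove [wyjpa,xuq,nwwnc] add [owxon,fze] -> 5 lines: hay owxon fze fsx kbf
Hunk 4: at line 3 remove [fsx] add [nqqwh] -> 5 lines: hay owxon fze nqqwh kbf

Answer: hay
owxon
fze
nqqwh
kbf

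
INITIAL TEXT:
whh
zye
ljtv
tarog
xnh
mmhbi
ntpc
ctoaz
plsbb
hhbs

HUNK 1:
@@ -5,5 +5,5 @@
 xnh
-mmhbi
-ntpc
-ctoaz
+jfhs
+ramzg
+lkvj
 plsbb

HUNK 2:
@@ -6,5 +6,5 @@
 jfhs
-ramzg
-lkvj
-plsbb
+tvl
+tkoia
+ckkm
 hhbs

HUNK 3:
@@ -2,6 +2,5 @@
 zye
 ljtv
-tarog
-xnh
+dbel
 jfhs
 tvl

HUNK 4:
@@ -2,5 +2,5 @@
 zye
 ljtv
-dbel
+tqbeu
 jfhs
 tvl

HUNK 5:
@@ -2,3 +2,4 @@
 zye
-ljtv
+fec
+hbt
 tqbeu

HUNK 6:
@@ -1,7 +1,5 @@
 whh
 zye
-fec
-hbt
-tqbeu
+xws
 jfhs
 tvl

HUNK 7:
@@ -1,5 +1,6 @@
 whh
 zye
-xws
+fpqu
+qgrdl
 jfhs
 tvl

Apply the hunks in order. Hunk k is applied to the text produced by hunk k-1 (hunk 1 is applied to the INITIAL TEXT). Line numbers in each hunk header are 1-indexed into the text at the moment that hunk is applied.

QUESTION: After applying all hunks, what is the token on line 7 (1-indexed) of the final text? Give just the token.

Answer: tkoia

Derivation:
Hunk 1: at line 5 remove [mmhbi,ntpc,ctoaz] add [jfhs,ramzg,lkvj] -> 10 lines: whh zye ljtv tarog xnh jfhs ramzg lkvj plsbb hhbs
Hunk 2: at line 6 remove [ramzg,lkvj,plsbb] add [tvl,tkoia,ckkm] -> 10 lines: whh zye ljtv tarog xnh jfhs tvl tkoia ckkm hhbs
Hunk 3: at line 2 remove [tarog,xnh] add [dbel] -> 9 lines: whh zye ljtv dbel jfhs tvl tkoia ckkm hhbs
Hunk 4: at line 2 remove [dbel] add [tqbeu] -> 9 lines: whh zye ljtv tqbeu jfhs tvl tkoia ckkm hhbs
Hunk 5: at line 2 remove [ljtv] add [fec,hbt] -> 10 lines: whh zye fec hbt tqbeu jfhs tvl tkoia ckkm hhbs
Hunk 6: at line 1 remove [fec,hbt,tqbeu] add [xws] -> 8 lines: whh zye xws jfhs tvl tkoia ckkm hhbs
Hunk 7: at line 1 remove [xws] add [fpqu,qgrdl] -> 9 lines: whh zye fpqu qgrdl jfhs tvl tkoia ckkm hhbs
Final line 7: tkoia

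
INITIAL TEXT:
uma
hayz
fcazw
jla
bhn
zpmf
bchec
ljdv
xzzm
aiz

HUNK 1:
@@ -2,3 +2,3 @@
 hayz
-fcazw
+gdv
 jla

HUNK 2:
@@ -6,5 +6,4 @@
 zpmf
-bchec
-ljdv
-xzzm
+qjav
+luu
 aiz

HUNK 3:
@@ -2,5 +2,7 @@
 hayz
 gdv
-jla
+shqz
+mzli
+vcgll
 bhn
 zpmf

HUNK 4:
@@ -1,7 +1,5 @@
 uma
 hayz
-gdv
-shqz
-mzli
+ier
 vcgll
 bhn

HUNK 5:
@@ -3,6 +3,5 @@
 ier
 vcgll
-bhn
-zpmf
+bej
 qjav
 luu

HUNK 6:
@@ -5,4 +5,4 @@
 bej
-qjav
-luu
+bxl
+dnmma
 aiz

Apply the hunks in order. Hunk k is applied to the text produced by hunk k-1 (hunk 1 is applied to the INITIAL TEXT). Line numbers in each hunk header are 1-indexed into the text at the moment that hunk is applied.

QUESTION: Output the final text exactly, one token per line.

Answer: uma
hayz
ier
vcgll
bej
bxl
dnmma
aiz

Derivation:
Hunk 1: at line 2 remove [fcazw] add [gdv] -> 10 lines: uma hayz gdv jla bhn zpmf bchec ljdv xzzm aiz
Hunk 2: at line 6 remove [bchec,ljdv,xzzm] add [qjav,luu] -> 9 lines: uma hayz gdv jla bhn zpmf qjav luu aiz
Hunk 3: at line 2 remove [jla] add [shqz,mzli,vcgll] -> 11 lines: uma hayz gdv shqz mzli vcgll bhn zpmf qjav luu aiz
Hunk 4: at line 1 remove [gdv,shqz,mzli] add [ier] -> 9 lines: uma hayz ier vcgll bhn zpmf qjav luu aiz
Hunk 5: at line 3 remove [bhn,zpmf] add [bej] -> 8 lines: uma hayz ier vcgll bej qjav luu aiz
Hunk 6: at line 5 remove [qjav,luu] add [bxl,dnmma] -> 8 lines: uma hayz ier vcgll bej bxl dnmma aiz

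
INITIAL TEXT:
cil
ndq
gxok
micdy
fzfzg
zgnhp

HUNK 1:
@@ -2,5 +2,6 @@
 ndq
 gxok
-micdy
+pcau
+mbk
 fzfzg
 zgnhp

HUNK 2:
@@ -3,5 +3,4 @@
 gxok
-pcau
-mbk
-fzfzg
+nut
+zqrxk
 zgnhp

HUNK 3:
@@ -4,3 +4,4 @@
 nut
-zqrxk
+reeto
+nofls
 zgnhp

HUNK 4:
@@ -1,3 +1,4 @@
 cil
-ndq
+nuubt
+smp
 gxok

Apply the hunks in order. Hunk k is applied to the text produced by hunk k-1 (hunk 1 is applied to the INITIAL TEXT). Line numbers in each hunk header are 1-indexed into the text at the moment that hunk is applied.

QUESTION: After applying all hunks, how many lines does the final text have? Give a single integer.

Answer: 8

Derivation:
Hunk 1: at line 2 remove [micdy] add [pcau,mbk] -> 7 lines: cil ndq gxok pcau mbk fzfzg zgnhp
Hunk 2: at line 3 remove [pcau,mbk,fzfzg] add [nut,zqrxk] -> 6 lines: cil ndq gxok nut zqrxk zgnhp
Hunk 3: at line 4 remove [zqrxk] add [reeto,nofls] -> 7 lines: cil ndq gxok nut reeto nofls zgnhp
Hunk 4: at line 1 remove [ndq] add [nuubt,smp] -> 8 lines: cil nuubt smp gxok nut reeto nofls zgnhp
Final line count: 8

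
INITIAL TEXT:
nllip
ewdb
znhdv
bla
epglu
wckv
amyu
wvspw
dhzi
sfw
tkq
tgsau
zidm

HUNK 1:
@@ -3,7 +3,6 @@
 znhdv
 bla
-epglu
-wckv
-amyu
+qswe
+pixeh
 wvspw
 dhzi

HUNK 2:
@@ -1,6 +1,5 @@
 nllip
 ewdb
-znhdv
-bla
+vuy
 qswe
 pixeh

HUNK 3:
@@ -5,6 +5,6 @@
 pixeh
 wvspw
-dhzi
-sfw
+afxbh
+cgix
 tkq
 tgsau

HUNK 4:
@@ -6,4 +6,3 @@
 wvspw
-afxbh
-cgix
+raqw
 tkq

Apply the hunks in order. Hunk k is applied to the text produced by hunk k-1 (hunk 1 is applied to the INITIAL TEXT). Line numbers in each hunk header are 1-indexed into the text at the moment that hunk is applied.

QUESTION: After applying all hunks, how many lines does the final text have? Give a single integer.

Hunk 1: at line 3 remove [epglu,wckv,amyu] add [qswe,pixeh] -> 12 lines: nllip ewdb znhdv bla qswe pixeh wvspw dhzi sfw tkq tgsau zidm
Hunk 2: at line 1 remove [znhdv,bla] add [vuy] -> 11 lines: nllip ewdb vuy qswe pixeh wvspw dhzi sfw tkq tgsau zidm
Hunk 3: at line 5 remove [dhzi,sfw] add [afxbh,cgix] -> 11 lines: nllip ewdb vuy qswe pixeh wvspw afxbh cgix tkq tgsau zidm
Hunk 4: at line 6 remove [afxbh,cgix] add [raqw] -> 10 lines: nllip ewdb vuy qswe pixeh wvspw raqw tkq tgsau zidm
Final line count: 10

Answer: 10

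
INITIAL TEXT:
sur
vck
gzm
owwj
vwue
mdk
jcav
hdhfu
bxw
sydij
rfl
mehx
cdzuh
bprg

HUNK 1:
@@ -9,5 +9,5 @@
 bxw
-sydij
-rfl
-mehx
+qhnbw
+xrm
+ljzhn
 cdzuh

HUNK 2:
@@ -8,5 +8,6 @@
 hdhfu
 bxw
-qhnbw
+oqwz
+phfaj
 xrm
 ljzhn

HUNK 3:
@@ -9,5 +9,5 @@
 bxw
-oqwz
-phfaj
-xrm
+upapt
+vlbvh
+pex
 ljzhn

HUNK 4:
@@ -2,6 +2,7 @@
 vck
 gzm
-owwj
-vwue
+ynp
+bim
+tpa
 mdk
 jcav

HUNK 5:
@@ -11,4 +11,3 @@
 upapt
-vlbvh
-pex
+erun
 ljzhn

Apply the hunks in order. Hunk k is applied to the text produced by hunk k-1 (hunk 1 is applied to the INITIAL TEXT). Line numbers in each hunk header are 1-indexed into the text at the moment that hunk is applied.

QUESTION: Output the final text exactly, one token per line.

Answer: sur
vck
gzm
ynp
bim
tpa
mdk
jcav
hdhfu
bxw
upapt
erun
ljzhn
cdzuh
bprg

Derivation:
Hunk 1: at line 9 remove [sydij,rfl,mehx] add [qhnbw,xrm,ljzhn] -> 14 lines: sur vck gzm owwj vwue mdk jcav hdhfu bxw qhnbw xrm ljzhn cdzuh bprg
Hunk 2: at line 8 remove [qhnbw] add [oqwz,phfaj] -> 15 lines: sur vck gzm owwj vwue mdk jcav hdhfu bxw oqwz phfaj xrm ljzhn cdzuh bprg
Hunk 3: at line 9 remove [oqwz,phfaj,xrm] add [upapt,vlbvh,pex] -> 15 lines: sur vck gzm owwj vwue mdk jcav hdhfu bxw upapt vlbvh pex ljzhn cdzuh bprg
Hunk 4: at line 2 remove [owwj,vwue] add [ynp,bim,tpa] -> 16 lines: sur vck gzm ynp bim tpa mdk jcav hdhfu bxw upapt vlbvh pex ljzhn cdzuh bprg
Hunk 5: at line 11 remove [vlbvh,pex] add [erun] -> 15 lines: sur vck gzm ynp bim tpa mdk jcav hdhfu bxw upapt erun ljzhn cdzuh bprg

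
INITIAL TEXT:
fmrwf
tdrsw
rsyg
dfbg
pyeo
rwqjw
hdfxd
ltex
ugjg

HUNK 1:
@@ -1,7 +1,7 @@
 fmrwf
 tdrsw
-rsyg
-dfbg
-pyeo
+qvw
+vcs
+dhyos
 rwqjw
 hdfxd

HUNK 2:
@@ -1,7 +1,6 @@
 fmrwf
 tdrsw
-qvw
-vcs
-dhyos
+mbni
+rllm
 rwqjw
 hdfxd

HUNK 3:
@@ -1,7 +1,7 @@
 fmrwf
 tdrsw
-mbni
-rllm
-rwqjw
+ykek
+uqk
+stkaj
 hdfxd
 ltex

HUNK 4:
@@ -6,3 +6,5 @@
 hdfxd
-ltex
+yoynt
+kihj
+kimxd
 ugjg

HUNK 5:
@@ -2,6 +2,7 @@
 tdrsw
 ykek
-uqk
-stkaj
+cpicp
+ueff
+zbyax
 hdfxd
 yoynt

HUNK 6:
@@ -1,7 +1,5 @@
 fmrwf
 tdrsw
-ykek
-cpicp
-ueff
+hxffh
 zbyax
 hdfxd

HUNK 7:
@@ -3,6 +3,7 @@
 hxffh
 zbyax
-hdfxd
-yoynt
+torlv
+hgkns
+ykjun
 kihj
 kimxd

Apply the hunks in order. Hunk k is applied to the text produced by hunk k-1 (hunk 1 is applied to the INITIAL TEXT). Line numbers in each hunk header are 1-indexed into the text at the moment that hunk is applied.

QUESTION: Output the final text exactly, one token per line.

Hunk 1: at line 1 remove [rsyg,dfbg,pyeo] add [qvw,vcs,dhyos] -> 9 lines: fmrwf tdrsw qvw vcs dhyos rwqjw hdfxd ltex ugjg
Hunk 2: at line 1 remove [qvw,vcs,dhyos] add [mbni,rllm] -> 8 lines: fmrwf tdrsw mbni rllm rwqjw hdfxd ltex ugjg
Hunk 3: at line 1 remove [mbni,rllm,rwqjw] add [ykek,uqk,stkaj] -> 8 lines: fmrwf tdrsw ykek uqk stkaj hdfxd ltex ugjg
Hunk 4: at line 6 remove [ltex] add [yoynt,kihj,kimxd] -> 10 lines: fmrwf tdrsw ykek uqk stkaj hdfxd yoynt kihj kimxd ugjg
Hunk 5: at line 2 remove [uqk,stkaj] add [cpicp,ueff,zbyax] -> 11 lines: fmrwf tdrsw ykek cpicp ueff zbyax hdfxd yoynt kihj kimxd ugjg
Hunk 6: at line 1 remove [ykek,cpicp,ueff] add [hxffh] -> 9 lines: fmrwf tdrsw hxffh zbyax hdfxd yoynt kihj kimxd ugjg
Hunk 7: at line 3 remove [hdfxd,yoynt] add [torlv,hgkns,ykjun] -> 10 lines: fmrwf tdrsw hxffh zbyax torlv hgkns ykjun kihj kimxd ugjg

Answer: fmrwf
tdrsw
hxffh
zbyax
torlv
hgkns
ykjun
kihj
kimxd
ugjg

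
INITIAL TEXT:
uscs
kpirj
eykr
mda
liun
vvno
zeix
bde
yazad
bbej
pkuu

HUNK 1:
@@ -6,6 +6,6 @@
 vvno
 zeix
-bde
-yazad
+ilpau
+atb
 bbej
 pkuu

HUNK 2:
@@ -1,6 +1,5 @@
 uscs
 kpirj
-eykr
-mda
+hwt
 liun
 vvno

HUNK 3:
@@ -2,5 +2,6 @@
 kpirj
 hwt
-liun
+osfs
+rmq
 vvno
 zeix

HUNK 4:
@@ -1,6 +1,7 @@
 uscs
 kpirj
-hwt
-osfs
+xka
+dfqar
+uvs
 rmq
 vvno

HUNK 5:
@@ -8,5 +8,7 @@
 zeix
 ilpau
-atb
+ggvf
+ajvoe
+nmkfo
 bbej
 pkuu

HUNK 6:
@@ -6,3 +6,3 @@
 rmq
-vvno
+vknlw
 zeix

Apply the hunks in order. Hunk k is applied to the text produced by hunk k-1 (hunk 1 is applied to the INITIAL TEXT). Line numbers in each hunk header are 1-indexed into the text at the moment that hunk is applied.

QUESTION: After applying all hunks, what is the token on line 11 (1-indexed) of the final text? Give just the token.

Answer: ajvoe

Derivation:
Hunk 1: at line 6 remove [bde,yazad] add [ilpau,atb] -> 11 lines: uscs kpirj eykr mda liun vvno zeix ilpau atb bbej pkuu
Hunk 2: at line 1 remove [eykr,mda] add [hwt] -> 10 lines: uscs kpirj hwt liun vvno zeix ilpau atb bbej pkuu
Hunk 3: at line 2 remove [liun] add [osfs,rmq] -> 11 lines: uscs kpirj hwt osfs rmq vvno zeix ilpau atb bbej pkuu
Hunk 4: at line 1 remove [hwt,osfs] add [xka,dfqar,uvs] -> 12 lines: uscs kpirj xka dfqar uvs rmq vvno zeix ilpau atb bbej pkuu
Hunk 5: at line 8 remove [atb] add [ggvf,ajvoe,nmkfo] -> 14 lines: uscs kpirj xka dfqar uvs rmq vvno zeix ilpau ggvf ajvoe nmkfo bbej pkuu
Hunk 6: at line 6 remove [vvno] add [vknlw] -> 14 lines: uscs kpirj xka dfqar uvs rmq vknlw zeix ilpau ggvf ajvoe nmkfo bbej pkuu
Final line 11: ajvoe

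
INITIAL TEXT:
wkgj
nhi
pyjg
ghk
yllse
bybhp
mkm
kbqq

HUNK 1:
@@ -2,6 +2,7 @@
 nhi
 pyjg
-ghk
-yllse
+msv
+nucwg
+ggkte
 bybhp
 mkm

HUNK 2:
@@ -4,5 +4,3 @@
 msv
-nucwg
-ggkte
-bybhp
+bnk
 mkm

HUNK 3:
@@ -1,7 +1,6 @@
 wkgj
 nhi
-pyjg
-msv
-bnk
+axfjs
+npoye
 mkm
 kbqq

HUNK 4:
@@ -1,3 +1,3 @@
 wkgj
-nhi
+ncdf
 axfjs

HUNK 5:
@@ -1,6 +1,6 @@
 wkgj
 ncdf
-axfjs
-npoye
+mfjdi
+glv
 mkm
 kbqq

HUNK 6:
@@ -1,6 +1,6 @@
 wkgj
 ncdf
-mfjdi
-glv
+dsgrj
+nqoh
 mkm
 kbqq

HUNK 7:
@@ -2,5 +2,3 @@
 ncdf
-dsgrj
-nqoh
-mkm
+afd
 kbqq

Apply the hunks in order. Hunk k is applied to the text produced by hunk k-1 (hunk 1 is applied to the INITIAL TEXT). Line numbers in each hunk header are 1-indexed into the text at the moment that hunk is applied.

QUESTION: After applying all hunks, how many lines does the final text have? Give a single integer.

Hunk 1: at line 2 remove [ghk,yllse] add [msv,nucwg,ggkte] -> 9 lines: wkgj nhi pyjg msv nucwg ggkte bybhp mkm kbqq
Hunk 2: at line 4 remove [nucwg,ggkte,bybhp] add [bnk] -> 7 lines: wkgj nhi pyjg msv bnk mkm kbqq
Hunk 3: at line 1 remove [pyjg,msv,bnk] add [axfjs,npoye] -> 6 lines: wkgj nhi axfjs npoye mkm kbqq
Hunk 4: at line 1 remove [nhi] add [ncdf] -> 6 lines: wkgj ncdf axfjs npoye mkm kbqq
Hunk 5: at line 1 remove [axfjs,npoye] add [mfjdi,glv] -> 6 lines: wkgj ncdf mfjdi glv mkm kbqq
Hunk 6: at line 1 remove [mfjdi,glv] add [dsgrj,nqoh] -> 6 lines: wkgj ncdf dsgrj nqoh mkm kbqq
Hunk 7: at line 2 remove [dsgrj,nqoh,mkm] add [afd] -> 4 lines: wkgj ncdf afd kbqq
Final line count: 4

Answer: 4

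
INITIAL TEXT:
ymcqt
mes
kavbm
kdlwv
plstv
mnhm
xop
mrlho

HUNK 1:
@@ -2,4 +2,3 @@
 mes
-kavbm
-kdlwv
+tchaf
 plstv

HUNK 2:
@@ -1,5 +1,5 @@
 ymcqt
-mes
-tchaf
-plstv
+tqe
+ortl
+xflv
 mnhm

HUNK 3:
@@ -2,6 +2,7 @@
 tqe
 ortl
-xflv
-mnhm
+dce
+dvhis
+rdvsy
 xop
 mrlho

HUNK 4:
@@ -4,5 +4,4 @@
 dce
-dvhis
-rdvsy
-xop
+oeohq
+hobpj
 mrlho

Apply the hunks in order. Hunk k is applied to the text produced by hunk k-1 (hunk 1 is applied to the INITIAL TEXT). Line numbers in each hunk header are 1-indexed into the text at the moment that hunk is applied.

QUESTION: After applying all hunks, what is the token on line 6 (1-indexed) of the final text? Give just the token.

Answer: hobpj

Derivation:
Hunk 1: at line 2 remove [kavbm,kdlwv] add [tchaf] -> 7 lines: ymcqt mes tchaf plstv mnhm xop mrlho
Hunk 2: at line 1 remove [mes,tchaf,plstv] add [tqe,ortl,xflv] -> 7 lines: ymcqt tqe ortl xflv mnhm xop mrlho
Hunk 3: at line 2 remove [xflv,mnhm] add [dce,dvhis,rdvsy] -> 8 lines: ymcqt tqe ortl dce dvhis rdvsy xop mrlho
Hunk 4: at line 4 remove [dvhis,rdvsy,xop] add [oeohq,hobpj] -> 7 lines: ymcqt tqe ortl dce oeohq hobpj mrlho
Final line 6: hobpj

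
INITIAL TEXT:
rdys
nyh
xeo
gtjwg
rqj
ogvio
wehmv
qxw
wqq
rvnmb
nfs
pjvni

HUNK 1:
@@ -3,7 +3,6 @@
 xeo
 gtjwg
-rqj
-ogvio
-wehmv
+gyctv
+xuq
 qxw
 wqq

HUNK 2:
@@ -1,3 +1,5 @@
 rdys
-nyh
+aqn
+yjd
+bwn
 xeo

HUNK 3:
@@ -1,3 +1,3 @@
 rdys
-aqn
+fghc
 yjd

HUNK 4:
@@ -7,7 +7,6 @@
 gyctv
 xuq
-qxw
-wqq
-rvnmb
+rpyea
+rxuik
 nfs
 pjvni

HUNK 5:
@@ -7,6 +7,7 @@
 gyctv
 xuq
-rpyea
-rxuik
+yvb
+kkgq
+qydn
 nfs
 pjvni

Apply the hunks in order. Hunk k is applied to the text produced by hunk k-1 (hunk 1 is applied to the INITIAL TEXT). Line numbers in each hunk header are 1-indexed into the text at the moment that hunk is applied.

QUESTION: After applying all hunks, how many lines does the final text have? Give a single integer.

Answer: 13

Derivation:
Hunk 1: at line 3 remove [rqj,ogvio,wehmv] add [gyctv,xuq] -> 11 lines: rdys nyh xeo gtjwg gyctv xuq qxw wqq rvnmb nfs pjvni
Hunk 2: at line 1 remove [nyh] add [aqn,yjd,bwn] -> 13 lines: rdys aqn yjd bwn xeo gtjwg gyctv xuq qxw wqq rvnmb nfs pjvni
Hunk 3: at line 1 remove [aqn] add [fghc] -> 13 lines: rdys fghc yjd bwn xeo gtjwg gyctv xuq qxw wqq rvnmb nfs pjvni
Hunk 4: at line 7 remove [qxw,wqq,rvnmb] add [rpyea,rxuik] -> 12 lines: rdys fghc yjd bwn xeo gtjwg gyctv xuq rpyea rxuik nfs pjvni
Hunk 5: at line 7 remove [rpyea,rxuik] add [yvb,kkgq,qydn] -> 13 lines: rdys fghc yjd bwn xeo gtjwg gyctv xuq yvb kkgq qydn nfs pjvni
Final line count: 13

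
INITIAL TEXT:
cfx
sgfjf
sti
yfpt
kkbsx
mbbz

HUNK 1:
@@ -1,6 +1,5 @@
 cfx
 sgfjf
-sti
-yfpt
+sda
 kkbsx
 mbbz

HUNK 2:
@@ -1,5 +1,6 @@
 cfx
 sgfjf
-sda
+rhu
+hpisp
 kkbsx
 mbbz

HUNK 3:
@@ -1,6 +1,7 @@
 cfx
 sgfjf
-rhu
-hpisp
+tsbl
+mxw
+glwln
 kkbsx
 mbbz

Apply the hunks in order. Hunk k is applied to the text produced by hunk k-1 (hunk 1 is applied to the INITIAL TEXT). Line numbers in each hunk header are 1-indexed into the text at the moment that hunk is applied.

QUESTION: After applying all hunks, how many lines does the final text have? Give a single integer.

Hunk 1: at line 1 remove [sti,yfpt] add [sda] -> 5 lines: cfx sgfjf sda kkbsx mbbz
Hunk 2: at line 1 remove [sda] add [rhu,hpisp] -> 6 lines: cfx sgfjf rhu hpisp kkbsx mbbz
Hunk 3: at line 1 remove [rhu,hpisp] add [tsbl,mxw,glwln] -> 7 lines: cfx sgfjf tsbl mxw glwln kkbsx mbbz
Final line count: 7

Answer: 7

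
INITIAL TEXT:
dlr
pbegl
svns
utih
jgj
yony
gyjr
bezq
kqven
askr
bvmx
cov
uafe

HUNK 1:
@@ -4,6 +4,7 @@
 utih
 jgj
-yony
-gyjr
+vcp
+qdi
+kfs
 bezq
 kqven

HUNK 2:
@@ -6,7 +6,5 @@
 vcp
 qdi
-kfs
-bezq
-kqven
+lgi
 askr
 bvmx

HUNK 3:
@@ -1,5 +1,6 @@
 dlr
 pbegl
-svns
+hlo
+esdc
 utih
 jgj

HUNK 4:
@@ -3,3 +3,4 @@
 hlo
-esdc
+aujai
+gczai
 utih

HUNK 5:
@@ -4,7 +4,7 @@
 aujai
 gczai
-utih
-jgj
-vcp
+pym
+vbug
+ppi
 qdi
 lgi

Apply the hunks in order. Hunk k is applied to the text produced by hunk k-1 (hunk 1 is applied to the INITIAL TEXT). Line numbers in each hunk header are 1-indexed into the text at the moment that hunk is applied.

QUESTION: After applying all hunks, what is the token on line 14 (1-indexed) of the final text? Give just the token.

Hunk 1: at line 4 remove [yony,gyjr] add [vcp,qdi,kfs] -> 14 lines: dlr pbegl svns utih jgj vcp qdi kfs bezq kqven askr bvmx cov uafe
Hunk 2: at line 6 remove [kfs,bezq,kqven] add [lgi] -> 12 lines: dlr pbegl svns utih jgj vcp qdi lgi askr bvmx cov uafe
Hunk 3: at line 1 remove [svns] add [hlo,esdc] -> 13 lines: dlr pbegl hlo esdc utih jgj vcp qdi lgi askr bvmx cov uafe
Hunk 4: at line 3 remove [esdc] add [aujai,gczai] -> 14 lines: dlr pbegl hlo aujai gczai utih jgj vcp qdi lgi askr bvmx cov uafe
Hunk 5: at line 4 remove [utih,jgj,vcp] add [pym,vbug,ppi] -> 14 lines: dlr pbegl hlo aujai gczai pym vbug ppi qdi lgi askr bvmx cov uafe
Final line 14: uafe

Answer: uafe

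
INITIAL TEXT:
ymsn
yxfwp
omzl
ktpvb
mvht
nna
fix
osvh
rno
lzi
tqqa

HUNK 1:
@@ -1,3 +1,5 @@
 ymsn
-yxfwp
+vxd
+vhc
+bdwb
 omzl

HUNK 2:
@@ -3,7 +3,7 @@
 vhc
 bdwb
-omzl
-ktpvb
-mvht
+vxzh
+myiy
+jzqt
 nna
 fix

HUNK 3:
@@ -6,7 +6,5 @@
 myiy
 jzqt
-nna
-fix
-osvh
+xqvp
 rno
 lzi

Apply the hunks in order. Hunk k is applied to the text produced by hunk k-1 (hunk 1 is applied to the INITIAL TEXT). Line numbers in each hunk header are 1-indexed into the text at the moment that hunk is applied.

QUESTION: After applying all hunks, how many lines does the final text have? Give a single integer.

Answer: 11

Derivation:
Hunk 1: at line 1 remove [yxfwp] add [vxd,vhc,bdwb] -> 13 lines: ymsn vxd vhc bdwb omzl ktpvb mvht nna fix osvh rno lzi tqqa
Hunk 2: at line 3 remove [omzl,ktpvb,mvht] add [vxzh,myiy,jzqt] -> 13 lines: ymsn vxd vhc bdwb vxzh myiy jzqt nna fix osvh rno lzi tqqa
Hunk 3: at line 6 remove [nna,fix,osvh] add [xqvp] -> 11 lines: ymsn vxd vhc bdwb vxzh myiy jzqt xqvp rno lzi tqqa
Final line count: 11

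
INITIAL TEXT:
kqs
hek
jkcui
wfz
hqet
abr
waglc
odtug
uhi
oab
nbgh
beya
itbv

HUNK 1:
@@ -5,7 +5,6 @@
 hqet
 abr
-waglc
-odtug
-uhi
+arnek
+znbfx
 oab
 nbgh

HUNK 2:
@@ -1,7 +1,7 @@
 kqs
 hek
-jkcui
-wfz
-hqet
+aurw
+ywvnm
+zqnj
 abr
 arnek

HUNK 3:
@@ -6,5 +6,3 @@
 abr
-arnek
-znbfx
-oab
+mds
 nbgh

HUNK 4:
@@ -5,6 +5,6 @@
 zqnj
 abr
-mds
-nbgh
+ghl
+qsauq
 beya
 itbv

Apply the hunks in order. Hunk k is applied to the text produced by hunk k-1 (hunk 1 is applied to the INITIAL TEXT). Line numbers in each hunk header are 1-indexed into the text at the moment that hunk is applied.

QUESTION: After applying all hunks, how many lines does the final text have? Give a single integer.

Hunk 1: at line 5 remove [waglc,odtug,uhi] add [arnek,znbfx] -> 12 lines: kqs hek jkcui wfz hqet abr arnek znbfx oab nbgh beya itbv
Hunk 2: at line 1 remove [jkcui,wfz,hqet] add [aurw,ywvnm,zqnj] -> 12 lines: kqs hek aurw ywvnm zqnj abr arnek znbfx oab nbgh beya itbv
Hunk 3: at line 6 remove [arnek,znbfx,oab] add [mds] -> 10 lines: kqs hek aurw ywvnm zqnj abr mds nbgh beya itbv
Hunk 4: at line 5 remove [mds,nbgh] add [ghl,qsauq] -> 10 lines: kqs hek aurw ywvnm zqnj abr ghl qsauq beya itbv
Final line count: 10

Answer: 10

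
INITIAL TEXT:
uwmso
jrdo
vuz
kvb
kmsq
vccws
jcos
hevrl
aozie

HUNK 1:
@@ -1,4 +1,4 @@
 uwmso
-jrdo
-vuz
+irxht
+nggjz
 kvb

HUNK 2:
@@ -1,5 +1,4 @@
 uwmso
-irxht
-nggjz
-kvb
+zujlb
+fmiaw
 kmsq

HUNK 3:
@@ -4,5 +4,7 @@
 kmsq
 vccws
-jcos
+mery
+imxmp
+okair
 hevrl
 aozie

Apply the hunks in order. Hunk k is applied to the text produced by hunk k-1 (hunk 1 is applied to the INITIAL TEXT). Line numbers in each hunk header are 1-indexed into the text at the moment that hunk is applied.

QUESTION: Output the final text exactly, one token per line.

Answer: uwmso
zujlb
fmiaw
kmsq
vccws
mery
imxmp
okair
hevrl
aozie

Derivation:
Hunk 1: at line 1 remove [jrdo,vuz] add [irxht,nggjz] -> 9 lines: uwmso irxht nggjz kvb kmsq vccws jcos hevrl aozie
Hunk 2: at line 1 remove [irxht,nggjz,kvb] add [zujlb,fmiaw] -> 8 lines: uwmso zujlb fmiaw kmsq vccws jcos hevrl aozie
Hunk 3: at line 4 remove [jcos] add [mery,imxmp,okair] -> 10 lines: uwmso zujlb fmiaw kmsq vccws mery imxmp okair hevrl aozie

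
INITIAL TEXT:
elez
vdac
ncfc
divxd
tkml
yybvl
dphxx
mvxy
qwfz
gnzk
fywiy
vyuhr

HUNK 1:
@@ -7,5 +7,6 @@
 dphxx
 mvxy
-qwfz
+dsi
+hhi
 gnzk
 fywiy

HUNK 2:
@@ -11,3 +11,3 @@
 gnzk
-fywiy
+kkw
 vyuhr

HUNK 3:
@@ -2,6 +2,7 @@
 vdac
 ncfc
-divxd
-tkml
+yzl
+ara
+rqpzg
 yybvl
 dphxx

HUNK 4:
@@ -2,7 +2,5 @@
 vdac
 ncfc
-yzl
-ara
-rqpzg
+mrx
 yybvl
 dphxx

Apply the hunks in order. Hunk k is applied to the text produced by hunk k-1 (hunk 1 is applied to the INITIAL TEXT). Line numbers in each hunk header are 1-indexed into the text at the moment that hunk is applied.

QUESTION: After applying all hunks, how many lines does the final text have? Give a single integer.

Answer: 12

Derivation:
Hunk 1: at line 7 remove [qwfz] add [dsi,hhi] -> 13 lines: elez vdac ncfc divxd tkml yybvl dphxx mvxy dsi hhi gnzk fywiy vyuhr
Hunk 2: at line 11 remove [fywiy] add [kkw] -> 13 lines: elez vdac ncfc divxd tkml yybvl dphxx mvxy dsi hhi gnzk kkw vyuhr
Hunk 3: at line 2 remove [divxd,tkml] add [yzl,ara,rqpzg] -> 14 lines: elez vdac ncfc yzl ara rqpzg yybvl dphxx mvxy dsi hhi gnzk kkw vyuhr
Hunk 4: at line 2 remove [yzl,ara,rqpzg] add [mrx] -> 12 lines: elez vdac ncfc mrx yybvl dphxx mvxy dsi hhi gnzk kkw vyuhr
Final line count: 12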